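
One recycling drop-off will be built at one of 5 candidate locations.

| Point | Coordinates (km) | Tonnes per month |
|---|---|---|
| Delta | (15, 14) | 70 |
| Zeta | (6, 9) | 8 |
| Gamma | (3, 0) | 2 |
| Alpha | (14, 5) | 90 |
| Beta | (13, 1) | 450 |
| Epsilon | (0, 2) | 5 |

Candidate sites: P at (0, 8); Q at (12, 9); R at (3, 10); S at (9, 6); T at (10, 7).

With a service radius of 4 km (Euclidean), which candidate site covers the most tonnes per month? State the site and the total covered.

R, covering 8

Coverage radius r = 4 km; a point is covered iff (Δx)²+(Δy)² ≤ 4² = 16.
  P (0, 8): covers {none} → 0
  Q (12, 9): covers {none} → 0
  R (3, 10): covers {Zeta} → 8
  S (9, 6): covers {none} → 0
  T (10, 7): covers {none} → 0
Maximum coverage at R: 8 tonnes per month.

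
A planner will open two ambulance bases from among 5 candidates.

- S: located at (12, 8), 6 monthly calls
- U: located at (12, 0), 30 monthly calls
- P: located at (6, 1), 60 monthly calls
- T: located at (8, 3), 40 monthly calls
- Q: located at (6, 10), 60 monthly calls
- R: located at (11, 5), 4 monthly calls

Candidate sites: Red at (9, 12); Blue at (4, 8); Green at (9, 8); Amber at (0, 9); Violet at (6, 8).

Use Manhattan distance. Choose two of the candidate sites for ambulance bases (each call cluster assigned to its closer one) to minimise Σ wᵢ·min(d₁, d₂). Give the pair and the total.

{Green, Violet}, total 1148

Evaluate every pair (each demand assigned to the nearer of the two):
  {Green, Violet}: total = 1148
  {Red, Violet}: total = 1308
  {Blue, Violet}: total = 1308
  {Amber, Violet}: total = 1308
  {Blue, Green}: total = 1388
  {Red, Green}: total = 1508
  {Green, Amber}: total = 1508
  {Red, Blue}: total = 1668
  {Blue, Amber}: total = 1708
  {Red, Amber}: total = 2068
Best pair: {Green, Violet} with total 1148.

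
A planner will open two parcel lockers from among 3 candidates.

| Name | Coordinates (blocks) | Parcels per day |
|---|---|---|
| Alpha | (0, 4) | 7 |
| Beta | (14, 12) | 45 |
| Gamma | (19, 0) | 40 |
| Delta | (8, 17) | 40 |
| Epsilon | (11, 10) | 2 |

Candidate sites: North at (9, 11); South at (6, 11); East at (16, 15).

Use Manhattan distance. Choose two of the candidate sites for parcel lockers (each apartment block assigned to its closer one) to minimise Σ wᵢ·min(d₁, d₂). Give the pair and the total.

{North, East}, total 1343

Evaluate every pair (each demand assigned to the nearer of the two):
  {North, East}: total = 1343
  {South, East}: total = 1368
  {North, South}: total = 1487
Best pair: {North, East} with total 1343.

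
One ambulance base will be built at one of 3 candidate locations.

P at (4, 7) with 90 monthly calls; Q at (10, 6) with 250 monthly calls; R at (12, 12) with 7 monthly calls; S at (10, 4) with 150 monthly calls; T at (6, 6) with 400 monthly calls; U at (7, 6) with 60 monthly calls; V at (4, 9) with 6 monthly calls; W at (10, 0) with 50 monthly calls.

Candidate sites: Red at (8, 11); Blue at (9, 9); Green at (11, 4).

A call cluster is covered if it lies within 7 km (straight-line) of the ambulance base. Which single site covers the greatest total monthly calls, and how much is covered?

Coverage radius r = 7 km; a point is covered iff (Δx)²+(Δy)² ≤ 7² = 49.
  Red (8, 11): covers {P, Q, R, T, U, V} → 813
  Blue (9, 9): covers {P, Q, R, S, T, U, V} → 963
  Green (11, 4): covers {Q, S, T, U, W} → 910
Maximum coverage at Blue: 963 monthly calls.

Blue, covering 963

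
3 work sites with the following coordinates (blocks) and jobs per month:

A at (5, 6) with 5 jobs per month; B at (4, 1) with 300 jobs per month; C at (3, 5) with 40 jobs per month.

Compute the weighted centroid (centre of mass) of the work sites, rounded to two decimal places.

The minimiser of Σwᵢ‖p−pᵢ‖² is the weighted centroid p* = (Σwᵢpᵢ)/(Σwᵢ).
Σwᵢ = 345.
Σwᵢxᵢ = 5·5 + 300·4 + 40·3 = 1345.
Σwᵢyᵢ = 5·6 + 300·1 + 40·5 = 530.
x* = 1345/345 = 3.90, y* = 530/345 = 1.54.

(3.90, 1.54)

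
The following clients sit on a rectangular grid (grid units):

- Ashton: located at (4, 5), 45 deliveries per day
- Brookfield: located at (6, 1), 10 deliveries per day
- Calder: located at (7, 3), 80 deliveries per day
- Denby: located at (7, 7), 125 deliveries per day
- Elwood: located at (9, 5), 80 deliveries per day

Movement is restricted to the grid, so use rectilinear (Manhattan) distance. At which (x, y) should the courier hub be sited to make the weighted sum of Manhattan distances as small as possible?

Manhattan distance separates: Σwᵢ(|x−xᵢ|+|y−yᵢ|) = Σwᵢ|x−xᵢ| + Σwᵢ|y−yᵢ|, so x and y are optimised independently as 1-D weighted medians.
Total weight W = 340; half = 170.
x-coordinate, sorted with cumulative weight:
  x=4 (Ashton, w=45) cum 45
  x=6 (Brookfield, w=10) cum 55
  x=7 (Calder, w=80) cum 135
  x=7 (Denby, w=125) cum 260  ← median
  x=9 (Elwood, w=80) cum 340
⇒ x* = 7
y-coordinate, sorted with cumulative weight:
  y=1 (Brookfield, w=10) cum 10
  y=3 (Calder, w=80) cum 90
  y=5 (Ashton, w=45) cum 135
  y=5 (Elwood, w=80) cum 215  ← median
  y=7 (Denby, w=125) cum 340
⇒ y* = 5

(7, 5)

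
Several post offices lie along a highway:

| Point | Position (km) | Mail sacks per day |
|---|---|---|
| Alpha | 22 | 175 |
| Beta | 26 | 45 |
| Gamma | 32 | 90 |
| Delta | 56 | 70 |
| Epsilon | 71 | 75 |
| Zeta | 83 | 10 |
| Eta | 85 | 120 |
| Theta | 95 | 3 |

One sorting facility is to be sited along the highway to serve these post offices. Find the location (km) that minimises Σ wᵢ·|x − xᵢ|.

x = 32

For a sum of weighted absolute distances on a line, the optimum is the weighted median (not the mean). Total weight W = 588; half-weight = 294.
Sort by position and accumulate weight:
  km 22 (Alpha, w=175) → cum 175
  km 26 (Beta, w=45) → cum 220
  km 32 (Gamma, w=90) → cum 310  ≥ 294 → median here
  km 56 (Delta, w=70) → cum 380
  km 71 (Epsilon, w=75) → cum 455
  km 83 (Zeta, w=10) → cum 465
  km 85 (Eta, w=120) → cum 585
  km 95 (Theta, w=3) → cum 588
Optimal location: km 32.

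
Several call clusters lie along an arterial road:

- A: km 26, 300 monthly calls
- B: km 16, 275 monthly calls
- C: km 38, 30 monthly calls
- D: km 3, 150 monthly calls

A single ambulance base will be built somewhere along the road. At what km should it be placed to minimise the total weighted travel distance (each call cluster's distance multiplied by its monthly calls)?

For a sum of weighted absolute distances on a line, the optimum is the weighted median (not the mean). Total weight W = 755; half-weight = 377.5.
Sort by position and accumulate weight:
  km 3 (D, w=150) → cum 150
  km 16 (B, w=275) → cum 425  ≥ 377.5 → median here
  km 26 (A, w=300) → cum 725
  km 38 (C, w=30) → cum 755
Optimal location: km 16.

x = 16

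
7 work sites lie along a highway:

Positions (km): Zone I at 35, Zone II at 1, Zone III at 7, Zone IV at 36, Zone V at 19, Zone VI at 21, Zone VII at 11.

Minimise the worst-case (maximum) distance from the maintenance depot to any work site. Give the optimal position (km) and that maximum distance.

The 1-center on a line is the midpoint of the two extreme points: leftmost at 1, rightmost at 36.
Optimal location = (1 + 36)/2 = 18.5; maximum distance = (36 − 1)/2 = 17.5.

location 18.5, max distance 17.5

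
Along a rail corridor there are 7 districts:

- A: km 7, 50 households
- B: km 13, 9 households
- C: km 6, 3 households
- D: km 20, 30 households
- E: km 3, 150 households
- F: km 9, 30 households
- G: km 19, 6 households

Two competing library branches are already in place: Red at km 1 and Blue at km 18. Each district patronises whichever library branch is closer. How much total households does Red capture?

The indifferent point is the midpoint (1+18)/2 = 9.5; districts left of it (closer to Red at 1) go to Red, those right go to Blue.
  E at 3 (w=150) → Red
  C at 6 (w=3) → Red
  A at 7 (w=50) → Red
  F at 9 (w=30) → Red
  B at 13 (w=9) → Blue
  G at 19 (w=6) → Blue
  D at 20 (w=30) → Blue
Red captures 233; Blue captures 45.

233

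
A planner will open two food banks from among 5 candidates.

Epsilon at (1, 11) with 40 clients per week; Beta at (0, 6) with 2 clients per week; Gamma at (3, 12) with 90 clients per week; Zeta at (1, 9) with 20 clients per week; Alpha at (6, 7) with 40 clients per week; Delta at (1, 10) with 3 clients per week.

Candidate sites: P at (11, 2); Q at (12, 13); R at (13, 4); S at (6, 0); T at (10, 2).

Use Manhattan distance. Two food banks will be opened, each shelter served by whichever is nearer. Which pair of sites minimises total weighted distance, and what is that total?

{Q, S}, total 2046

Evaluate every pair (each demand assigned to the nearer of the two):
  {Q, S}: total = 2046
  {Q, T}: total = 2150
  {P, Q}: total = 2192
  {Q, R}: total = 2192
  {P, S}: total = 2619
  {R, S}: total = 2619
  {S, T}: total = 2619
  {P, T}: total = 3009
  {R, T}: total = 3009
  {P, R}: total = 3204
Best pair: {Q, S} with total 2046.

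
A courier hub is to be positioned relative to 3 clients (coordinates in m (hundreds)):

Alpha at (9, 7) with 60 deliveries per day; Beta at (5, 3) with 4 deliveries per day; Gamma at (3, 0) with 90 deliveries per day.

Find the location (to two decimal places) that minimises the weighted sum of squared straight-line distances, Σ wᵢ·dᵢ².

The minimiser of Σwᵢ‖p−pᵢ‖² is the weighted centroid p* = (Σwᵢpᵢ)/(Σwᵢ).
Σwᵢ = 154.
Σwᵢxᵢ = 60·9 + 4·5 + 90·3 = 830.
Σwᵢyᵢ = 60·7 + 4·3 + 90·0 = 432.
x* = 830/154 = 5.39, y* = 432/154 = 2.81.

(5.39, 2.81)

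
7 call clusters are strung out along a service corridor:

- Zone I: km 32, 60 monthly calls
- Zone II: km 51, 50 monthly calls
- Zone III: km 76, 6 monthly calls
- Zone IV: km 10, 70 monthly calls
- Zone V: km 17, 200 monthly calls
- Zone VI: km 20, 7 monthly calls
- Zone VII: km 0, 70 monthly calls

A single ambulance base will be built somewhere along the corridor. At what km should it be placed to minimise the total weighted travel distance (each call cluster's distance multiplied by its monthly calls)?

x = 17

For a sum of weighted absolute distances on a line, the optimum is the weighted median (not the mean). Total weight W = 463; half-weight = 231.5.
Sort by position and accumulate weight:
  km 0 (Zone VII, w=70) → cum 70
  km 10 (Zone IV, w=70) → cum 140
  km 17 (Zone V, w=200) → cum 340  ≥ 231.5 → median here
  km 20 (Zone VI, w=7) → cum 347
  km 32 (Zone I, w=60) → cum 407
  km 51 (Zone II, w=50) → cum 457
  km 76 (Zone III, w=6) → cum 463
Optimal location: km 17.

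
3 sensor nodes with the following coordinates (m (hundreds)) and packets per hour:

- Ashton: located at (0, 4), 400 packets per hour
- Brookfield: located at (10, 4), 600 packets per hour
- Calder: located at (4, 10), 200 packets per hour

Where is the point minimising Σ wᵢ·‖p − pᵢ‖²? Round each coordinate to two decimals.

(5.67, 5.00)

The minimiser of Σwᵢ‖p−pᵢ‖² is the weighted centroid p* = (Σwᵢpᵢ)/(Σwᵢ).
Σwᵢ = 1200.
Σwᵢxᵢ = 400·0 + 600·10 + 200·4 = 6800.
Σwᵢyᵢ = 400·4 + 600·4 + 200·10 = 6000.
x* = 6800/1200 = 5.67, y* = 6000/1200 = 5.00.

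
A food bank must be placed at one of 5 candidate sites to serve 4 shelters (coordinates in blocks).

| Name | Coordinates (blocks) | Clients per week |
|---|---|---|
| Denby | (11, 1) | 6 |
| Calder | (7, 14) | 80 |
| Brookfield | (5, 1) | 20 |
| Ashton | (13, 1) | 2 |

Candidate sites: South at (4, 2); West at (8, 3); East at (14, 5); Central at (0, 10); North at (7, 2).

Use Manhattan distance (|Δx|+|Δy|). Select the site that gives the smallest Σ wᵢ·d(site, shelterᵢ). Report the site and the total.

Total weighted distance at each candidate:
  South (4, 2): total = 1308
  West (8, 3): total = 1104
  East (14, 5): total = 1592
  Central (0, 10): total = 1324
  North (7, 2): total = 1064
Minimum is at North with total 1064 blocks.

North, total 1064 blocks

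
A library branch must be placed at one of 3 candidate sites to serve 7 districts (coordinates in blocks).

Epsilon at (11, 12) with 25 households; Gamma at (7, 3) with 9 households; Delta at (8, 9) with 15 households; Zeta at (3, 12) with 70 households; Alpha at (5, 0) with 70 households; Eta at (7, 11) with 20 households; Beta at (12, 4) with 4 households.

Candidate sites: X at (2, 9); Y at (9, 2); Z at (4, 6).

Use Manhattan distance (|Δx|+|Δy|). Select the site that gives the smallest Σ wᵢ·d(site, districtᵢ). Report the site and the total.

Total weighted distance at each candidate:
  X (2, 9): total = 1809
  Y (9, 2): total = 2227
  Z (4, 6): total = 1664
Minimum is at Z with total 1664 blocks.

Z, total 1664 blocks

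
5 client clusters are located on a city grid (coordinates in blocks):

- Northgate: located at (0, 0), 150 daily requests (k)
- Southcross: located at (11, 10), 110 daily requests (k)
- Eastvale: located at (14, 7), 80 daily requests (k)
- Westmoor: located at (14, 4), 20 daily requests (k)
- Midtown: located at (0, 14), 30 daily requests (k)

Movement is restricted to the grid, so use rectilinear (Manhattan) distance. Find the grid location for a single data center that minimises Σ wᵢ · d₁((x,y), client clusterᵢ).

(11, 7)

Manhattan distance separates: Σwᵢ(|x−xᵢ|+|y−yᵢ|) = Σwᵢ|x−xᵢ| + Σwᵢ|y−yᵢ|, so x and y are optimised independently as 1-D weighted medians.
Total weight W = 390; half = 195.
x-coordinate, sorted with cumulative weight:
  x=0 (Northgate, w=150) cum 150
  x=0 (Midtown, w=30) cum 180
  x=11 (Southcross, w=110) cum 290  ← median
  x=14 (Eastvale, w=80) cum 370
  x=14 (Westmoor, w=20) cum 390
⇒ x* = 11
y-coordinate, sorted with cumulative weight:
  y=0 (Northgate, w=150) cum 150
  y=4 (Westmoor, w=20) cum 170
  y=7 (Eastvale, w=80) cum 250  ← median
  y=10 (Southcross, w=110) cum 360
  y=14 (Midtown, w=30) cum 390
⇒ y* = 7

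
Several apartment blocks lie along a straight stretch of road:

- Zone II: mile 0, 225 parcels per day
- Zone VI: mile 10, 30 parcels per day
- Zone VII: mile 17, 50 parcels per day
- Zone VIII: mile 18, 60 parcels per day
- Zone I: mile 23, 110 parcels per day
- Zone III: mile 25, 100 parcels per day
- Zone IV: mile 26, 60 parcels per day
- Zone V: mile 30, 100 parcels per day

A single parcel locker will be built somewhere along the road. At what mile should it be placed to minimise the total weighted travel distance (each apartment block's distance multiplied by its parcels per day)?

For a sum of weighted absolute distances on a line, the optimum is the weighted median (not the mean). Total weight W = 735; half-weight = 367.5.
Sort by position and accumulate weight:
  mile 0 (Zone II, w=225) → cum 225
  mile 10 (Zone VI, w=30) → cum 255
  mile 17 (Zone VII, w=50) → cum 305
  mile 18 (Zone VIII, w=60) → cum 365
  mile 23 (Zone I, w=110) → cum 475  ≥ 367.5 → median here
  mile 25 (Zone III, w=100) → cum 575
  mile 26 (Zone IV, w=60) → cum 635
  mile 30 (Zone V, w=100) → cum 735
Optimal location: mile 23.

x = 23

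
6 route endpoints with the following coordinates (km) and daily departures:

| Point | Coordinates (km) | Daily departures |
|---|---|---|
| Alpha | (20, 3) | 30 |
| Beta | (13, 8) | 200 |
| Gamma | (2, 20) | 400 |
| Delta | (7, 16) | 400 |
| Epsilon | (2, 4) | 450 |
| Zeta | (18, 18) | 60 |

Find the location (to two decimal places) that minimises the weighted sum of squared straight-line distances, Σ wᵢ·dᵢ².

The minimiser of Σwᵢ‖p−pᵢ‖² is the weighted centroid p* = (Σwᵢpᵢ)/(Σwᵢ).
Σwᵢ = 1540.
Σwᵢxᵢ = 30·20 + 200·13 + 400·2 + 400·7 + 450·2 + 60·18 = 8780.
Σwᵢyᵢ = 30·3 + 200·8 + 400·20 + 400·16 + 450·4 + 60·18 = 18970.
x* = 8780/1540 = 5.70, y* = 18970/1540 = 12.32.

(5.70, 12.32)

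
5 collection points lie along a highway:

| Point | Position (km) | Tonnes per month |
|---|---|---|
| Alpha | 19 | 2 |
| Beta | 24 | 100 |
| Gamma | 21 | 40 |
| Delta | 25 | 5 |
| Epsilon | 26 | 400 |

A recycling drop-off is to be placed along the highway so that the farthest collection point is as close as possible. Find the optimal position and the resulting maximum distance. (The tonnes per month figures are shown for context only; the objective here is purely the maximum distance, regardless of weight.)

The 1-center on a line is the midpoint of the two extreme points: leftmost at 19, rightmost at 26.
Optimal location = (19 + 26)/2 = 22.5; maximum distance = (26 − 19)/2 = 3.5.

location 22.5, max distance 3.5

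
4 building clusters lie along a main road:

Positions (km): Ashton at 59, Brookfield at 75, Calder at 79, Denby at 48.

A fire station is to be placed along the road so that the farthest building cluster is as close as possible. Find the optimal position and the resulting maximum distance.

The 1-center on a line is the midpoint of the two extreme points: leftmost at 48, rightmost at 79.
Optimal location = (48 + 79)/2 = 63.5; maximum distance = (79 − 48)/2 = 15.5.

location 63.5, max distance 15.5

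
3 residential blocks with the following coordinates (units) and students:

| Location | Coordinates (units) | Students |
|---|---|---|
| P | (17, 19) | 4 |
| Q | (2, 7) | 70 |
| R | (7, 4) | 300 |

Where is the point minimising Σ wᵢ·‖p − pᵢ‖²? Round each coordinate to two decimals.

(6.17, 4.72)

The minimiser of Σwᵢ‖p−pᵢ‖² is the weighted centroid p* = (Σwᵢpᵢ)/(Σwᵢ).
Σwᵢ = 374.
Σwᵢxᵢ = 4·17 + 70·2 + 300·7 = 2308.
Σwᵢyᵢ = 4·19 + 70·7 + 300·4 = 1766.
x* = 2308/374 = 6.17, y* = 1766/374 = 4.72.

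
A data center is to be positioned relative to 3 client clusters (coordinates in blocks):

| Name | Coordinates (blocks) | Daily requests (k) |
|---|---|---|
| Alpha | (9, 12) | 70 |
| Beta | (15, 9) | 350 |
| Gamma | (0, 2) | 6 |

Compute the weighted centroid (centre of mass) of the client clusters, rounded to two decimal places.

(13.80, 9.39)

The minimiser of Σwᵢ‖p−pᵢ‖² is the weighted centroid p* = (Σwᵢpᵢ)/(Σwᵢ).
Σwᵢ = 426.
Σwᵢxᵢ = 70·9 + 350·15 + 6·0 = 5880.
Σwᵢyᵢ = 70·12 + 350·9 + 6·2 = 4002.
x* = 5880/426 = 13.80, y* = 4002/426 = 9.39.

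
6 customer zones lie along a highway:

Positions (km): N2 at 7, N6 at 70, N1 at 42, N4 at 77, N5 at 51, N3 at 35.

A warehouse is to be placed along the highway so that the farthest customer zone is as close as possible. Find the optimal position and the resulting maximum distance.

The 1-center on a line is the midpoint of the two extreme points: leftmost at 7, rightmost at 77.
Optimal location = (7 + 77)/2 = 42; maximum distance = (77 − 7)/2 = 35.

location 42, max distance 35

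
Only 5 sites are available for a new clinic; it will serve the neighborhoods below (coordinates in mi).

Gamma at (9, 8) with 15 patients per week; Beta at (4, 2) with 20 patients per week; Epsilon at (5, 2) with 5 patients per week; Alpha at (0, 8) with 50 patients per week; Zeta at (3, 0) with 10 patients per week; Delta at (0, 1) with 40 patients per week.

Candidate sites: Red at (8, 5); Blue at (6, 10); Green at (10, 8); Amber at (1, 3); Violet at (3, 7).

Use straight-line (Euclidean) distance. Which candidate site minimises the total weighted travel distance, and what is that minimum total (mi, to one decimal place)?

Amber, total 605.8 mi

Total weighted distance at each candidate:
  Red (8, 5): total = 1024.3
  Blue (6, 10): total = 1112.6
  Green (10, 8): total = 1318.3
  Amber (1, 3): total = 605.8
  Violet (3, 7): total = 716.6
Minimum is at Amber with total 605.8 mi.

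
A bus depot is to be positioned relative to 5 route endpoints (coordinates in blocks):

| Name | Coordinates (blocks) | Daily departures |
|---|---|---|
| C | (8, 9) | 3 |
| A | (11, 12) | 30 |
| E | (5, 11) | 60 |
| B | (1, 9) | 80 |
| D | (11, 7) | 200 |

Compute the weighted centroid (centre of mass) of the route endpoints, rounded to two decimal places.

(7.87, 8.49)

The minimiser of Σwᵢ‖p−pᵢ‖² is the weighted centroid p* = (Σwᵢpᵢ)/(Σwᵢ).
Σwᵢ = 373.
Σwᵢxᵢ = 3·8 + 30·11 + 60·5 + 80·1 + 200·11 = 2934.
Σwᵢyᵢ = 3·9 + 30·12 + 60·11 + 80·9 + 200·7 = 3167.
x* = 2934/373 = 7.87, y* = 3167/373 = 8.49.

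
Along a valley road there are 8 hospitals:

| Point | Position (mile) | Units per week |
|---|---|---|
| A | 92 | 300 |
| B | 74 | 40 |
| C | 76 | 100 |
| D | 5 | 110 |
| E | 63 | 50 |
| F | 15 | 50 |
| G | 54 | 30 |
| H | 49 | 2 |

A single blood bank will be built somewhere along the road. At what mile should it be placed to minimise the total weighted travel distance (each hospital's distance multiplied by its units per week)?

x = 76

For a sum of weighted absolute distances on a line, the optimum is the weighted median (not the mean). Total weight W = 682; half-weight = 341.
Sort by position and accumulate weight:
  mile 5 (D, w=110) → cum 110
  mile 15 (F, w=50) → cum 160
  mile 49 (H, w=2) → cum 162
  mile 54 (G, w=30) → cum 192
  mile 63 (E, w=50) → cum 242
  mile 74 (B, w=40) → cum 282
  mile 76 (C, w=100) → cum 382  ≥ 341 → median here
  mile 92 (A, w=300) → cum 682
Optimal location: mile 76.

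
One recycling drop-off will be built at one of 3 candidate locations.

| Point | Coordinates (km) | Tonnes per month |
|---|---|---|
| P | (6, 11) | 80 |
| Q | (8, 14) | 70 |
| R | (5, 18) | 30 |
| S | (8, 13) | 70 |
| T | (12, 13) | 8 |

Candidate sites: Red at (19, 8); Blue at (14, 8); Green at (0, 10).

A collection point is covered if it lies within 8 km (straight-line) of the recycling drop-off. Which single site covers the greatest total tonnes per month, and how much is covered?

Green, covering 80

Coverage radius r = 8 km; a point is covered iff (Δx)²+(Δy)² ≤ 8² = 64.
  Red (19, 8): covers {none} → 0
  Blue (14, 8): covers {S, T} → 78
  Green (0, 10): covers {P} → 80
Maximum coverage at Green: 80 tonnes per month.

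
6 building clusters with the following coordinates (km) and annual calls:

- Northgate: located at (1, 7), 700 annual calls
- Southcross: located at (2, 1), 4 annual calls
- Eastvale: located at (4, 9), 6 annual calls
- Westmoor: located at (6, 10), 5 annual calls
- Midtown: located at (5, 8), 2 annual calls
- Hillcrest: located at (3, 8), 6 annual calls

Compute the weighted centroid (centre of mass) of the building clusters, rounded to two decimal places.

(1.09, 7.02)

The minimiser of Σwᵢ‖p−pᵢ‖² is the weighted centroid p* = (Σwᵢpᵢ)/(Σwᵢ).
Σwᵢ = 723.
Σwᵢxᵢ = 700·1 + 4·2 + 6·4 + 5·6 + 2·5 + 6·3 = 790.
Σwᵢyᵢ = 700·7 + 4·1 + 6·9 + 5·10 + 2·8 + 6·8 = 5072.
x* = 790/723 = 1.09, y* = 5072/723 = 7.02.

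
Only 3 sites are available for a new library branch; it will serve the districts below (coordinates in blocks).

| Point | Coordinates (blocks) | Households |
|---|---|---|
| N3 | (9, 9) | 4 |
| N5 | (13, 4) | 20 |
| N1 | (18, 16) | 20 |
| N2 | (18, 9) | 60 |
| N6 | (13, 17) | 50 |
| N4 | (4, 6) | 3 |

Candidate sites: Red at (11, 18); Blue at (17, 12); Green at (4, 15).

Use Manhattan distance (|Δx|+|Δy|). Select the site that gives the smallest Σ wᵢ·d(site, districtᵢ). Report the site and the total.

Total weighted distance at each candidate:
  Red (11, 18): total = 1711
  Blue (17, 12): total = 1131
  Green (4, 15): total = 2521
Minimum is at Blue with total 1131 blocks.

Blue, total 1131 blocks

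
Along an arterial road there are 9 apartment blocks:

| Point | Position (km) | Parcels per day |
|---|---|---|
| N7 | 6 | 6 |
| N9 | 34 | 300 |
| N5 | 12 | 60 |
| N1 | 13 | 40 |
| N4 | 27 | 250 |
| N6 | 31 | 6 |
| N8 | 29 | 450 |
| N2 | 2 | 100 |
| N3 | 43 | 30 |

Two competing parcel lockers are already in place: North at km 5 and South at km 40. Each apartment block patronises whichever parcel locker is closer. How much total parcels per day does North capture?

The indifferent point is the midpoint (5+40)/2 = 22.5; apartment blocks left of it (closer to North at 5) go to North, those right go to South.
  N2 at 2 (w=100) → North
  N7 at 6 (w=6) → North
  N5 at 12 (w=60) → North
  N1 at 13 (w=40) → North
  N4 at 27 (w=250) → South
  N8 at 29 (w=450) → South
  N6 at 31 (w=6) → South
  N9 at 34 (w=300) → South
  N3 at 43 (w=30) → South
North captures 206; South captures 1036.

206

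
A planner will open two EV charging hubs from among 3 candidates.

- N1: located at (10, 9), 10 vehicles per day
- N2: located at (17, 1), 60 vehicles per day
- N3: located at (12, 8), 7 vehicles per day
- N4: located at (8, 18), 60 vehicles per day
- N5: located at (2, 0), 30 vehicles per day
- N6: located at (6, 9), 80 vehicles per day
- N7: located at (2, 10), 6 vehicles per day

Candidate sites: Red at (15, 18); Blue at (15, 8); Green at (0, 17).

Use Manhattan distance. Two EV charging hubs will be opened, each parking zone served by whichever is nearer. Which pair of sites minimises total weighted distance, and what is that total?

{Red, Blue}, total 2561

Evaluate every pair (each demand assigned to the nearer of the two):
  {Red, Blue}: total = 2561
  {Blue, Green}: total = 2585
  {Red, Green}: total = 3535
Best pair: {Red, Blue} with total 2561.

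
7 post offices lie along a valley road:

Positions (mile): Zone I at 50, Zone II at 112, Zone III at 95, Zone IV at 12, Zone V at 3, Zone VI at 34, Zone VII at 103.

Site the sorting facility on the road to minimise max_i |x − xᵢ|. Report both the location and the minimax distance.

The 1-center on a line is the midpoint of the two extreme points: leftmost at 3, rightmost at 112.
Optimal location = (3 + 112)/2 = 57.5; maximum distance = (112 − 3)/2 = 54.5.

location 57.5, max distance 54.5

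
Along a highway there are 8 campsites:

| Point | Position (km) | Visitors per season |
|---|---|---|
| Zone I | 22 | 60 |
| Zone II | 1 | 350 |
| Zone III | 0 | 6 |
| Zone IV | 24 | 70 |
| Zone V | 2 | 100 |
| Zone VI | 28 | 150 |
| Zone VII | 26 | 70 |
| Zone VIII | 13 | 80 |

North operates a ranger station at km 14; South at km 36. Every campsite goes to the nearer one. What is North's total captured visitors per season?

The indifferent point is the midpoint (14+36)/2 = 25; campsites left of it (closer to North at 14) go to North, those right go to South.
  Zone III at 0 (w=6) → North
  Zone II at 1 (w=350) → North
  Zone V at 2 (w=100) → North
  Zone VIII at 13 (w=80) → North
  Zone I at 22 (w=60) → North
  Zone IV at 24 (w=70) → North
  Zone VII at 26 (w=70) → South
  Zone VI at 28 (w=150) → South
North captures 666; South captures 220.

666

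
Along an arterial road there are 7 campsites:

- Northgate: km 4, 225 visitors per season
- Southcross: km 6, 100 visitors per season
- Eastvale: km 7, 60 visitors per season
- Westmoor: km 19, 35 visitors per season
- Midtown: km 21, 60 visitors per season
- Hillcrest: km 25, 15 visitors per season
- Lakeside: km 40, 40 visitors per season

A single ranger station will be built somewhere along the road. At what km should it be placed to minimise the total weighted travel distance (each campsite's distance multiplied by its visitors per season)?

x = 6

For a sum of weighted absolute distances on a line, the optimum is the weighted median (not the mean). Total weight W = 535; half-weight = 267.5.
Sort by position and accumulate weight:
  km 4 (Northgate, w=225) → cum 225
  km 6 (Southcross, w=100) → cum 325  ≥ 267.5 → median here
  km 7 (Eastvale, w=60) → cum 385
  km 19 (Westmoor, w=35) → cum 420
  km 21 (Midtown, w=60) → cum 480
  km 25 (Hillcrest, w=15) → cum 495
  km 40 (Lakeside, w=40) → cum 535
Optimal location: km 6.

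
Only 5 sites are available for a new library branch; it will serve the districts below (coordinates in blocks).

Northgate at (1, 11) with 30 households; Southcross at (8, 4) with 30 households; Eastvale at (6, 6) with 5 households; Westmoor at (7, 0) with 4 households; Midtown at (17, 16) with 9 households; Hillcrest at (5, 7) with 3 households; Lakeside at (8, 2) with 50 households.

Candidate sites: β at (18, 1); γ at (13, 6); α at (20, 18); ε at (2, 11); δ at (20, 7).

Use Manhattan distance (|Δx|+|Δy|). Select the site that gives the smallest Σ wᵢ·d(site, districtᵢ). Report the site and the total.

Total weighted distance at each candidate:
  β (18, 1): total = 2084
  γ (13, 6): total = 1406
  α (20, 18): total = 3337
  ε (2, 11): total = 1480
  δ (20, 7): total = 2298
Minimum is at γ with total 1406 blocks.

γ, total 1406 blocks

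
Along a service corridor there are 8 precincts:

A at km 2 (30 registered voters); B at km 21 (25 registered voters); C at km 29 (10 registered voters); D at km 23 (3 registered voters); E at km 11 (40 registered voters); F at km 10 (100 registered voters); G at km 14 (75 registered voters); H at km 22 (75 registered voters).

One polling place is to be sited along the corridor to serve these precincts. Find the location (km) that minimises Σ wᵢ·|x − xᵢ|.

x = 14

For a sum of weighted absolute distances on a line, the optimum is the weighted median (not the mean). Total weight W = 358; half-weight = 179.
Sort by position and accumulate weight:
  km 2 (A, w=30) → cum 30
  km 10 (F, w=100) → cum 130
  km 11 (E, w=40) → cum 170
  km 14 (G, w=75) → cum 245  ≥ 179 → median here
  km 21 (B, w=25) → cum 270
  km 22 (H, w=75) → cum 345
  km 23 (D, w=3) → cum 348
  km 29 (C, w=10) → cum 358
Optimal location: km 14.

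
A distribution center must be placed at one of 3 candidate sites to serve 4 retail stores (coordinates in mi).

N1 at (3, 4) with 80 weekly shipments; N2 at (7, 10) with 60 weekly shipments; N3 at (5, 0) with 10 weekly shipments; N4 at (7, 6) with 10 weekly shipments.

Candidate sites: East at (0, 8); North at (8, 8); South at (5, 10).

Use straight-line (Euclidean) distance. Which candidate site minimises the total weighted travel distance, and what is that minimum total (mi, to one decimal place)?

North, total 754.2 mi

Total weighted distance at each candidate:
  East (0, 8): total = 1003.9
  North (8, 8): total = 754.2
  South (5, 10): total = 770.7
Minimum is at North with total 754.2 mi.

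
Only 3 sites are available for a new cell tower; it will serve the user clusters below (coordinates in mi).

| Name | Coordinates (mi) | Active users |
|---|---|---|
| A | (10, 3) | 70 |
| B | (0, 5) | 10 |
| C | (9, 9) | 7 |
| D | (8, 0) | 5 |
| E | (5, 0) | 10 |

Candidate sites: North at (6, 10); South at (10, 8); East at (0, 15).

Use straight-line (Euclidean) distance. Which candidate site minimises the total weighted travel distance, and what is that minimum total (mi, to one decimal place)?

South, total 599.9 mi

Total weighted distance at each candidate:
  North (6, 10): total = 816.1
  South (10, 8): total = 599.9
  East (0, 15): total = 1512.3
Minimum is at South with total 599.9 mi.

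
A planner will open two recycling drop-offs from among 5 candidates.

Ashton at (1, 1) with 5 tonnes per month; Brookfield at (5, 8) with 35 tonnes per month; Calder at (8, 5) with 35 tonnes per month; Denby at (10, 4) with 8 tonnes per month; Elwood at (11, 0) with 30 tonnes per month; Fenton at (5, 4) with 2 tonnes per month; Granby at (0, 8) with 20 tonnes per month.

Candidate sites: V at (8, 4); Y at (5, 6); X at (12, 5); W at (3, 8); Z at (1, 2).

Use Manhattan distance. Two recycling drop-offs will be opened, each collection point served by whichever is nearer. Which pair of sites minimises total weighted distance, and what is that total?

{V, W}, total 442

Evaluate every pair (each demand assigned to the nearer of the two):
  {V, W}: total = 442
  {V, Y}: total = 520
  {X, W}: total = 531
  {Y, X}: total = 603
  {V, Z}: total = 657
  {Y, W}: total = 735
  {V, X}: total = 772
  {Y, Z}: total = 775
  {X, Z}: total = 851
  {W, Z}: total = 875
Best pair: {V, W} with total 442.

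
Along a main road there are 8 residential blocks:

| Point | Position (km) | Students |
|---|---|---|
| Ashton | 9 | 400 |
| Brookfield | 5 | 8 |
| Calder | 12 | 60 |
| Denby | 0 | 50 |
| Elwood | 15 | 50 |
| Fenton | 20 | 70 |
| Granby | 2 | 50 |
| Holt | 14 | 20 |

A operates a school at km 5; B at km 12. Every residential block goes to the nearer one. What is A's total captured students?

The indifferent point is the midpoint (5+12)/2 = 8.5; residential blocks left of it (closer to A at 5) go to A, those right go to B.
  Denby at 0 (w=50) → A
  Granby at 2 (w=50) → A
  Brookfield at 5 (w=8) → A
  Ashton at 9 (w=400) → B
  Calder at 12 (w=60) → B
  Holt at 14 (w=20) → B
  Elwood at 15 (w=50) → B
  Fenton at 20 (w=70) → B
A captures 108; B captures 600.

108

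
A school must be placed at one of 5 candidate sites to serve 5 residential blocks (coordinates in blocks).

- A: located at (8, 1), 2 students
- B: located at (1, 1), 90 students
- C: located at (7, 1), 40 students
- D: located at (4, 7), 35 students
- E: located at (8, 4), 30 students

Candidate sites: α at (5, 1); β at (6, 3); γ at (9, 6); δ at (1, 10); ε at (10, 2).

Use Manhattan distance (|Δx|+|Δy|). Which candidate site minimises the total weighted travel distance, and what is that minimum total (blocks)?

α, total 871 blocks

Total weighted distance at each candidate:
  α (5, 1): total = 871
  β (6, 3): total = 1058
  γ (9, 6): total = 1762
  δ (1, 10): total = 2042
  ε (10, 2): total = 1571
Minimum is at α with total 871 blocks.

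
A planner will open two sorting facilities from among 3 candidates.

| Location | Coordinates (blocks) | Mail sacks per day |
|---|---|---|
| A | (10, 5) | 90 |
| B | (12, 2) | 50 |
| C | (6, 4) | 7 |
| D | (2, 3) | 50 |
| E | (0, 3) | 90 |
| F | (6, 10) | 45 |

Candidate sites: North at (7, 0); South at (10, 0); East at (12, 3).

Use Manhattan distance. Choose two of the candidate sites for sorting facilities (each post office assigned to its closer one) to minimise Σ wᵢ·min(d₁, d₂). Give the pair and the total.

Evaluate every pair (each demand assigned to the nearer of the two):
  {North, East}: total = 2240
  {North, South}: total = 2480
  {South, East}: total = 2624
Best pair: {North, East} with total 2240.

{North, East}, total 2240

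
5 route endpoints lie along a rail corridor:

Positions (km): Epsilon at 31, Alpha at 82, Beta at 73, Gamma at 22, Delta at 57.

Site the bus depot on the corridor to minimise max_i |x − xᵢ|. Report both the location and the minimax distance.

The 1-center on a line is the midpoint of the two extreme points: leftmost at 22, rightmost at 82.
Optimal location = (22 + 82)/2 = 52; maximum distance = (82 − 22)/2 = 30.

location 52, max distance 30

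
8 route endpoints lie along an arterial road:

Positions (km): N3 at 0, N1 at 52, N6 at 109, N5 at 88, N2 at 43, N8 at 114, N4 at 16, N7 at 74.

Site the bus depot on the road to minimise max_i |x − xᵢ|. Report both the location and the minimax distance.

location 57, max distance 57

The 1-center on a line is the midpoint of the two extreme points: leftmost at 0, rightmost at 114.
Optimal location = (0 + 114)/2 = 57; maximum distance = (114 − 0)/2 = 57.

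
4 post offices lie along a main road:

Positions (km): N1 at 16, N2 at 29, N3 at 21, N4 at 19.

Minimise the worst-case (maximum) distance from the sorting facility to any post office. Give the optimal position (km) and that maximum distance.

The 1-center on a line is the midpoint of the two extreme points: leftmost at 16, rightmost at 29.
Optimal location = (16 + 29)/2 = 22.5; maximum distance = (29 − 16)/2 = 6.5.

location 22.5, max distance 6.5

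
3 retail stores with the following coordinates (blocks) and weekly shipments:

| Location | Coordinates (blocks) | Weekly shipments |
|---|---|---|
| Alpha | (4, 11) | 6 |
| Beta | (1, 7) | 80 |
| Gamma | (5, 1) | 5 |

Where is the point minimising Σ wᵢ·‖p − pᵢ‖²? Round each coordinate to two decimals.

The minimiser of Σwᵢ‖p−pᵢ‖² is the weighted centroid p* = (Σwᵢpᵢ)/(Σwᵢ).
Σwᵢ = 91.
Σwᵢxᵢ = 6·4 + 80·1 + 5·5 = 129.
Σwᵢyᵢ = 6·11 + 80·7 + 5·1 = 631.
x* = 129/91 = 1.42, y* = 631/91 = 6.93.

(1.42, 6.93)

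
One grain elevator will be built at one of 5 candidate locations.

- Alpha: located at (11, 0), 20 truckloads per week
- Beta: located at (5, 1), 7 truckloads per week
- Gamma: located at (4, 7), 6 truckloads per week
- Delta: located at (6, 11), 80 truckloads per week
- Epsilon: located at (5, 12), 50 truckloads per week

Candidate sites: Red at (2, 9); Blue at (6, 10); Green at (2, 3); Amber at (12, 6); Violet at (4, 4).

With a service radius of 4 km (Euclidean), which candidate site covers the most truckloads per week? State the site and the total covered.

Blue, covering 136

Coverage radius r = 4 km; a point is covered iff (Δx)²+(Δy)² ≤ 4² = 16.
  Red (2, 9): covers {Gamma} → 6
  Blue (6, 10): covers {Gamma, Delta, Epsilon} → 136
  Green (2, 3): covers {Beta} → 7
  Amber (12, 6): covers {none} → 0
  Violet (4, 4): covers {Beta, Gamma} → 13
Maximum coverage at Blue: 136 truckloads per week.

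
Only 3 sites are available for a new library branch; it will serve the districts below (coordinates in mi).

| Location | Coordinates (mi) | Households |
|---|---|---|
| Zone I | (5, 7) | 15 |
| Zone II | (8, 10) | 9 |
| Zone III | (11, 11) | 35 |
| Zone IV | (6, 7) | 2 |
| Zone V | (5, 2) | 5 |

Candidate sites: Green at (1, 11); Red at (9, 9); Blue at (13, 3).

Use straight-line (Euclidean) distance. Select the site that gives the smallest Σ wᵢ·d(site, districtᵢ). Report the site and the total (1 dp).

Total weighted distance at each candidate:
  Green (1, 11): total = 560.5
  Red (9, 9): total = 226.3
  Blue (13, 3): total = 556.6
Minimum is at Red with total 226.3 mi.

Red, total 226.3 mi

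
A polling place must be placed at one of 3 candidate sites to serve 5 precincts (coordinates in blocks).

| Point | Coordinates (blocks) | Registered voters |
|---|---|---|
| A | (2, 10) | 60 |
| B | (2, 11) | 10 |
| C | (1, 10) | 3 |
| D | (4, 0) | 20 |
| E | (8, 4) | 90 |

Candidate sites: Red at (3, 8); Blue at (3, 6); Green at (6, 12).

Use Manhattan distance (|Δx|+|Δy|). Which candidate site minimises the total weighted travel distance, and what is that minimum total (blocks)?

Total weighted distance at each candidate:
  Red (3, 8): total = 1222
  Blue (3, 6): total = 1148
  Green (6, 12): total = 1611
Minimum is at Blue with total 1148 blocks.

Blue, total 1148 blocks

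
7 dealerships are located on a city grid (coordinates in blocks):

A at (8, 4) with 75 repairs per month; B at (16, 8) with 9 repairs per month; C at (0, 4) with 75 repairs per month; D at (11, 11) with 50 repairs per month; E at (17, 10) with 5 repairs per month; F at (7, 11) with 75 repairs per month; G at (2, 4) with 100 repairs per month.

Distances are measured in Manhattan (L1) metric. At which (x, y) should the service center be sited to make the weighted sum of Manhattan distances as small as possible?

Manhattan distance separates: Σwᵢ(|x−xᵢ|+|y−yᵢ|) = Σwᵢ|x−xᵢ| + Σwᵢ|y−yᵢ|, so x and y are optimised independently as 1-D weighted medians.
Total weight W = 389; half = 194.5.
x-coordinate, sorted with cumulative weight:
  x=0 (C, w=75) cum 75
  x=2 (G, w=100) cum 175
  x=7 (F, w=75) cum 250  ← median
  x=8 (A, w=75) cum 325
  x=11 (D, w=50) cum 375
  x=16 (B, w=9) cum 384
  x=17 (E, w=5) cum 389
⇒ x* = 7
y-coordinate, sorted with cumulative weight:
  y=4 (A, w=75) cum 75
  y=4 (C, w=75) cum 150
  y=4 (G, w=100) cum 250  ← median
  y=8 (B, w=9) cum 259
  y=10 (E, w=5) cum 264
  y=11 (D, w=50) cum 314
  y=11 (F, w=75) cum 389
⇒ y* = 4

(7, 4)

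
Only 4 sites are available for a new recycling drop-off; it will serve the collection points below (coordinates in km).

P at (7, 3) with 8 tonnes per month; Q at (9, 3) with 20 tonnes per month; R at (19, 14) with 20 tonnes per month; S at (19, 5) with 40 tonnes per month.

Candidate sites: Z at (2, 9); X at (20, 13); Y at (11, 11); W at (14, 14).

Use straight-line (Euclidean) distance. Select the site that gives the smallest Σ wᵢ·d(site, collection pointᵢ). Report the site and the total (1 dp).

X, total 779.3 km

Total weighted distance at each candidate:
  Z (2, 9): total = 1299.8
  X (20, 13): total = 779.3
  Y (11, 11): total = 807.4
  W (14, 14): total = 857.8
Minimum is at X with total 779.3 km.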